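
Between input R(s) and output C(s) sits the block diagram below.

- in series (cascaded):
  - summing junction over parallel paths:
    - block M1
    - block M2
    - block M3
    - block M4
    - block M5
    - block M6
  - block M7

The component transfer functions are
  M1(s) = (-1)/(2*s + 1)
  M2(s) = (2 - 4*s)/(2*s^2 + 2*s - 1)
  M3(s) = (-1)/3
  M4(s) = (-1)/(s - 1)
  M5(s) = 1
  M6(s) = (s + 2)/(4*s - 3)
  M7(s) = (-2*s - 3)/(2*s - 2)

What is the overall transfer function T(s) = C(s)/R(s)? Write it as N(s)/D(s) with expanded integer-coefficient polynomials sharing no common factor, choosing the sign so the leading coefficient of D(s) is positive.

Answer: (-88*s^6 + 160*s^5 + 270*s^4 - 314*s^3 + 23*s^2 + 138*s - 54)/(96*s^6 - 120*s^5 - 156*s^4 + 264*s^3 - 42*s^2 - 60*s + 18)

Working:
Step 1. sum the parallel branches M1, M2, M3, M4, M5, M6 = (44*s^5 - 146*s^4 + 84*s^3 + 31*s^2 - 58*s + 18)/(48*s^5 - 12*s^4 - 90*s^3 + 42*s^2 + 21*s - 9)
Step 2. series reduction of (M1+M2+M3+M4+M5+M6), M7 - this is the overall T(s), already in the required normalized form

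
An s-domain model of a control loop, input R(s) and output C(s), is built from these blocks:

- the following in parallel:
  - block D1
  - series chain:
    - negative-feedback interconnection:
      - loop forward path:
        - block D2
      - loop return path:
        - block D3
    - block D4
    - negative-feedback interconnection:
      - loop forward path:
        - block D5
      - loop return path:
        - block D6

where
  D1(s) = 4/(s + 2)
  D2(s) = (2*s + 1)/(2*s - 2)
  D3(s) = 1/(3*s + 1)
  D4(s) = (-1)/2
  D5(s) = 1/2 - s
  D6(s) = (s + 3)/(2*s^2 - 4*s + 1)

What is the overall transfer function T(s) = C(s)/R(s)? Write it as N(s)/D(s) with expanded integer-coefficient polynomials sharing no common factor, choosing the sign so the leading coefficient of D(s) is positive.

Answer: (24*s^6 + 8*s^5 + 6*s^4 - 662*s^3 + 461*s^2 + 25*s - 42)/(24*s^5 - 116*s^4 - 220*s^3 + 222*s^2 + 2*s - 20)

Working:
1. collapse the loop (D2 forward, D3 return) = (6*s^2 + 5*s + 1)/(6*s^2 - 2*s - 1)
2. collapse the loop (D5 forward, D6 return) = (-4*s^3 + 10*s^2 - 6*s + 1)/(2*s^2 - 13*s + 5)
3. series reduction of [D2/(1+D2*D3)], D4, [D5/(1+D5*D6)] = (24*s^5 - 40*s^4 - 10*s^3 + 14*s^2 + s - 1)/(24*s^4 - 164*s^3 + 108*s^2 + 6*s - 10)
4. combine D1, ([D2/(1+D2*D3)]*D4*[D5/(1+D5*D6)]) in parallel: this yields T(s), and no further normalization is needed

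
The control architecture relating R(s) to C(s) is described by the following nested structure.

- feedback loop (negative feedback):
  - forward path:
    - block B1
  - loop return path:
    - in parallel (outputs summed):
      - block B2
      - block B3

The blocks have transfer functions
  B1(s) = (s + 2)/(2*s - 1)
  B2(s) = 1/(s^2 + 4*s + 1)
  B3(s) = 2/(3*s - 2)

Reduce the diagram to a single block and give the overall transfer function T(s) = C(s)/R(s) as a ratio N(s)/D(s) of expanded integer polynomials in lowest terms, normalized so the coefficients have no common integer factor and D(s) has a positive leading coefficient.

First reduce the diagram to T(s).

1. parallel reduction of B2, B3; result (2*s^2 + 11*s)/(3*s^3 + 10*s^2 - 5*s - 2)
2. feedback reduction of B1, (B2+B3), giving the overall T(s)

Answer: (3*s^4 + 16*s^3 + 15*s^2 - 12*s - 4)/(6*s^4 + 19*s^3 - 5*s^2 + 23*s + 2)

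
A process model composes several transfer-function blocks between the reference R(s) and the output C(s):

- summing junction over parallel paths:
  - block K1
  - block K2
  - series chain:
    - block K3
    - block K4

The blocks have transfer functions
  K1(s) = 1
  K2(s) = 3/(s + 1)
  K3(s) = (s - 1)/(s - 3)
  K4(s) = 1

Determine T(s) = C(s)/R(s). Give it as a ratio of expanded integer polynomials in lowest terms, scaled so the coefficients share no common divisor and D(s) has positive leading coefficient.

The answer is (2*s^2 + s - 13)/(s^2 - 2*s - 3).

Reasoning:
(1) series reduction of K3, K4: (s - 1)/(s - 3)
(2) reduce the parallel group K1, K2, (K3*K4), which is the overall transfer function T(s) = C(s)/R(s) in lowest terms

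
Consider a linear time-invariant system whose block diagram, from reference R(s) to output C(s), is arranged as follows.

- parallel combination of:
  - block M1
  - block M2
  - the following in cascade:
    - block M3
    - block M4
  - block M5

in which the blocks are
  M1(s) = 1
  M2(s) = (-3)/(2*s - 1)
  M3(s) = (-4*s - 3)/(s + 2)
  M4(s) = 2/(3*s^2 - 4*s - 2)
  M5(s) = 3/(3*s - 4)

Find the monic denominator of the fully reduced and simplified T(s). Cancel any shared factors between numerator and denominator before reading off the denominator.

First reduce the diagram to T(s).

1. reduce the series chain M3, M4, giving (-8*s - 6)/(3*s^3 + 2*s^2 - 10*s - 4)
2. add M1, M2, (M3*M4), M5 (parallel), giving (18*s^5 - 30*s^4 - 97*s^3 + 194*s^2 - 40*s - 76)/(18*s^5 - 21*s^4 - 70*s^3 + 94*s^2 + 4*s - 16)
The result of step 2 is T(s) in lowest terms. Its denominator has leading coefficient 18; dividing the denominator through by 18 makes it monic.

Answer: s^5 - 7*s^4/6 - 35*s^3/9 + 47*s^2/9 + 2*s/9 - 8/9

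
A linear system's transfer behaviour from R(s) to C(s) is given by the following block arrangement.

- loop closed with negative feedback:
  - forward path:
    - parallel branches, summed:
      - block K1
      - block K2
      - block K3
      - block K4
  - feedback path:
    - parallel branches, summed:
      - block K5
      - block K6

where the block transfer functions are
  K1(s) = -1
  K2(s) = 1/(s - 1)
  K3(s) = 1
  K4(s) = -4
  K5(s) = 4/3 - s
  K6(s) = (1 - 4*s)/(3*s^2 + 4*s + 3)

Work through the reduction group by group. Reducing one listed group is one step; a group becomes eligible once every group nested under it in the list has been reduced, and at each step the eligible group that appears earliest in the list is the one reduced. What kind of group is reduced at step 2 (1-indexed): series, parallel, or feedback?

Answer: parallel

Working:
(1) parallel reduction of K1, K2, K3, K4
(2) reduce the parallel group K5, K6
(3) reduce the feedback loop with forward (K1+K2+K3+K4) and return (K5+K6)
So the answer for step 2 is parallel.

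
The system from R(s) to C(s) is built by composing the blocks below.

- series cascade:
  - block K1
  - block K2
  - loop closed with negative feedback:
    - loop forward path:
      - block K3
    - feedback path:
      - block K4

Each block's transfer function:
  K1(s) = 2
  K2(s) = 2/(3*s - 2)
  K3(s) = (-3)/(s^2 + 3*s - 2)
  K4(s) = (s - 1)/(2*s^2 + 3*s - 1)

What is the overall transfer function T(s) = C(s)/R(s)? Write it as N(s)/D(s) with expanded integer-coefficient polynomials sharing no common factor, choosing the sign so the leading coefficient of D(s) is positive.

[1] feedback reduction of K3, K4, giving (-6*s^2 - 9*s + 3)/(2*s^4 + 9*s^3 + 4*s^2 - 12*s + 5)
[2] reduce the series chain K1, K2, [K3/(1+K3*K4)]: this yields T(s), and no further normalization is needed

Hence the answer: (-24*s^2 - 36*s + 12)/(6*s^5 + 23*s^4 - 6*s^3 - 44*s^2 + 39*s - 10)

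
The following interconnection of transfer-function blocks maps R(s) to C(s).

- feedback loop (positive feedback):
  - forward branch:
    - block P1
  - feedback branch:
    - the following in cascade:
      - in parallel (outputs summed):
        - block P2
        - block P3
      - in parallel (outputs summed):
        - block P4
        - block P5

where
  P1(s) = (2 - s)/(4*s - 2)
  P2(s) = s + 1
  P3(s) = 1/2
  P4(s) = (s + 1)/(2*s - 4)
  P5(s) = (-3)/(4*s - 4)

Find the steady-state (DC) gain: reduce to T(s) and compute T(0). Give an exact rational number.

Step 1: reduce the parallel group P2, P3: s + 3/2
Step 2: parallel reduction of P4, P5: (2*s^2 - 3*s + 4)/(4*s^2 - 12*s + 8)
Step 3: cascade (P2+P3), (P4+P5): (4*s^3 - s + 12)/(8*s^2 - 24*s + 16)
Step 4: close the feedback loop around P1, ((P2+P3)*(P4+P5)): (-8*s^2 + 24*s - 16)/(4*s^3 + 32*s^2 - 49*s + 28)
The step-4 result is T(s). Setting s = 0: T(0) = -16/28 = -4/7.

Answer: -4/7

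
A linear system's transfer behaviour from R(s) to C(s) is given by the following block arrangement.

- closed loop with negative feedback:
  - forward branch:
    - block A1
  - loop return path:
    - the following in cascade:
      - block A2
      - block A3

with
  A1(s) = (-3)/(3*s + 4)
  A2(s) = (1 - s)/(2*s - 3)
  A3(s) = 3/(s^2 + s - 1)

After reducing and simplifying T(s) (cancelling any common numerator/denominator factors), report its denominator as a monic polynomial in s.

The answer is s^4 + 5*s^3/6 - 19*s^2/6 - s/3 + 1/2.

Reasoning:
Step 1. reduce the series chain A2, A3 = (3 - 3*s)/(2*s^3 - s^2 - 5*s + 3)
Step 2. close the feedback loop around A1, (A2*A3) = (-6*s^3 + 3*s^2 + 15*s - 9)/(6*s^4 + 5*s^3 - 19*s^2 - 2*s + 3)
That last expression is T(s), already simplified. Scaling its denominator by 1/6 (the reciprocal of the leading coefficient) yields the monic denominator.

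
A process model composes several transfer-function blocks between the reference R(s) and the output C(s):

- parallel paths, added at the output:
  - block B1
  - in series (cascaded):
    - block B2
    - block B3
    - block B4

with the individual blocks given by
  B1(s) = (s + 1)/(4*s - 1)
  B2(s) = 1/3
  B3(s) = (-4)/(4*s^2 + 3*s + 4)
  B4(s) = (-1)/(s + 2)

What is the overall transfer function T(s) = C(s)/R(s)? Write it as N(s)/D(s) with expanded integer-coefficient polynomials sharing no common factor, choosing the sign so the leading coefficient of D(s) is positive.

Step 1 - combine B2, B3, B4 in series gives 4/(12*s^3 + 33*s^2 + 30*s + 24)
Step 2 - combine B1, (B2*B3*B4) in parallel - this is the overall T(s), already in the required normalized form

Final answer: (12*s^4 + 45*s^3 + 63*s^2 + 70*s + 20)/(48*s^4 + 120*s^3 + 87*s^2 + 66*s - 24)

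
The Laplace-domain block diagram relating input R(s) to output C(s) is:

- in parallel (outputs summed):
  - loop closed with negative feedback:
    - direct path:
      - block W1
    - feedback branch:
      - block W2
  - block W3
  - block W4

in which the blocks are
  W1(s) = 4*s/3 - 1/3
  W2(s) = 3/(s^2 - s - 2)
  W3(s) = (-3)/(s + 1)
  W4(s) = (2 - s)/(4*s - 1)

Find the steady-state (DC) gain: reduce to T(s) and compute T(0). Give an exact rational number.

(1) feedback reduction of W1, W2: (4*s^3 - 5*s^2 - 7*s + 2)/(3*s^2 + 9*s - 9)
(2) reduce the parallel group [W1/(1+W1*W2)], W3, W4: (16*s^5 - 11*s^4 - 89*s^3 - 83*s^2 + 157*s - 47)/(12*s^4 + 45*s^3 - 12*s^2 - 36*s + 9)
The step-2 result is T(s). Setting s = 0: T(0) = -47/9.

Therefore the answer is -47/9.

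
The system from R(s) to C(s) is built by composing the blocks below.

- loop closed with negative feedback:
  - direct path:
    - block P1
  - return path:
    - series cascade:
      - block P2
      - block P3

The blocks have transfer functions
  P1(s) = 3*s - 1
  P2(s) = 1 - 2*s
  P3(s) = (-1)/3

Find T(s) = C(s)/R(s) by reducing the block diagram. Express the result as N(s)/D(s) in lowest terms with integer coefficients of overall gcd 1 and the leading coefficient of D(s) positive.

1. multiply P2, P3 (series) -> 2*s/3 - 1/3
2. feedback reduction of P1, (P2*P3); the result is T(s) itself (integer coefficients, no common factor, positive leading denominator coefficient)

Hence the answer: (9*s - 3)/(6*s^2 - 5*s + 4)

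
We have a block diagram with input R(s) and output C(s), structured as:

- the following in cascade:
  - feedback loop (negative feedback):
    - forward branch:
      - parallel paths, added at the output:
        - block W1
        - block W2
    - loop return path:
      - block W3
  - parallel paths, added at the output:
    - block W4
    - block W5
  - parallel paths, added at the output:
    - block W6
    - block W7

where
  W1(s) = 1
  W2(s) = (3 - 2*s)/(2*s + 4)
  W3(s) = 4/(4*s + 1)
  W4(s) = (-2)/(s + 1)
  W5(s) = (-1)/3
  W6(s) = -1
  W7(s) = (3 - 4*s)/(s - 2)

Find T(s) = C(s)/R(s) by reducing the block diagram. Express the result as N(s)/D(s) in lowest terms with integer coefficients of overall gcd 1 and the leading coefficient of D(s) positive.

Step 1: parallel reduction of W1, W2, giving 7/(2*s + 4)
Step 2: reduce the feedback loop with forward (W1+W2) and return W3, giving (28*s + 7)/(8*s^2 + 18*s + 32)
Step 3: sum the parallel branches W4, W5, giving (-s - 7)/(3*s + 3)
Step 4: combine W6, W7 in parallel, giving (5 - 5*s)/(s - 2)
Step 5: cascade [(W1+W2)/(1+(W1+W2)*W3)], (W4+W5), (W6+W7), giving the overall T(s)

Answer: (140*s^3 + 875*s^2 - 770*s - 245)/(24*s^4 + 30*s^3 - 6*s^2 - 204*s - 192)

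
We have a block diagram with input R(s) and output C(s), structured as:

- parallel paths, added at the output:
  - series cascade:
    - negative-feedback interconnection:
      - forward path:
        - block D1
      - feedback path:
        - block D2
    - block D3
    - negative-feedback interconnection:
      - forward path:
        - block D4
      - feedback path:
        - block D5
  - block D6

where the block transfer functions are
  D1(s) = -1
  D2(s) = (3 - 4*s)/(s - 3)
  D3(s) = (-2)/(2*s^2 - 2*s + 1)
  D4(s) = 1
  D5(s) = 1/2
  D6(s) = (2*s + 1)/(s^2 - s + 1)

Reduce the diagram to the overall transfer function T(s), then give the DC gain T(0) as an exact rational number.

Reducing step by step:

Step 1 - reduce the feedback loop with forward D1 and return D2 -> (3 - s)/(5*s - 6)
Step 2 - feedback reduction of D4, D5 -> 2/3
Step 3 - multiply [D1/(1+D1*D2)], D3, [D4/(1+D4*D5)] (series) -> (4*s - 12)/(30*s^3 - 66*s^2 + 51*s - 18)
Step 4 - parallel reduction of ([D1/(1+D1*D2)]*D3*[D4/(1+D4*D5)]), D6 -> (60*s^4 - 98*s^3 + 20*s^2 + 31*s - 30)/(30*s^5 - 96*s^4 + 147*s^3 - 135*s^2 + 69*s - 18)
The step-4 result is T(s). Setting s = 0: T(0) = -30/(-18) = 5/3.

Answer: 5/3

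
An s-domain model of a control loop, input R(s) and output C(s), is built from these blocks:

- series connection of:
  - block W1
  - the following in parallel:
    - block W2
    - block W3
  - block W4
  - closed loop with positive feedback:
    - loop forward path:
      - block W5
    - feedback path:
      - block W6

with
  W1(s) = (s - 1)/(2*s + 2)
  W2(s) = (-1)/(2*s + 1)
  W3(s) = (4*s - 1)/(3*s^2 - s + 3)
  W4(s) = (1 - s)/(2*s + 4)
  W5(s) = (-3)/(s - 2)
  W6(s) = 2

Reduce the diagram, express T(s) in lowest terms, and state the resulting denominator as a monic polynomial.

Answer: s^6 + 43*s^5/6 + 16*s^4 + 50*s^3/3 + 33*s^2/2 + 41*s/3 + 4

Working:
(1) add W2, W3 (parallel) gives (5*s^2 + 3*s - 4)/(6*s^3 + s^2 + 5*s + 3)
(2) close the feedback loop around W5, W6 gives (-3)/(s + 4)
(3) reduce the series chain W1, (W2+W3), W4, [W5/(1-W5*W6)] gives (15*s^4 - 21*s^3 - 15*s^2 + 33*s - 12)/(24*s^6 + 172*s^5 + 384*s^4 + 400*s^3 + 396*s^2 + 328*s + 96)
T(s) is the step-3 result (common factors already cancelled). Leading coefficient of the denominator: 24. Divide through by 24 for the monic polynomial.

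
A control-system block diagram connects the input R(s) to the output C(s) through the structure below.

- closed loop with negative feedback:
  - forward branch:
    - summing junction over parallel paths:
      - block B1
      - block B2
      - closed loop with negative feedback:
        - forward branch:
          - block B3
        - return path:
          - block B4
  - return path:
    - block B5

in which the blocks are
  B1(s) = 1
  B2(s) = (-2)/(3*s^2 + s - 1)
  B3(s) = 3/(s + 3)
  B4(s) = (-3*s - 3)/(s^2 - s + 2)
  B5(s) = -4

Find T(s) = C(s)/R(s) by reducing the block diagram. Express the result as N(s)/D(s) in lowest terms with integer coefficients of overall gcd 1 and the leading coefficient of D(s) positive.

(1) collapse the loop (B3 forward, B4 return), giving (3*s^2 - 3*s + 6)/(s^3 + 2*s^2 - 10*s - 3)
(2) add B1, B2, [B3/(1+B3*B4)] (parallel), giving (3*s^5 + 16*s^4 - 37*s^3 - 13*s^2 + 36*s + 3)/(3*s^5 + 7*s^4 - 29*s^3 - 21*s^2 + 7*s + 3)
(3) apply the feedback formula to (B1+B2+[B3/(1+B3*B4)]), B5 - this is the overall T(s), already in the required normalized form

Therefore the answer is (-3*s^5 - 16*s^4 + 37*s^3 + 13*s^2 - 36*s - 3)/(9*s^5 + 57*s^4 - 119*s^3 - 31*s^2 + 137*s + 9).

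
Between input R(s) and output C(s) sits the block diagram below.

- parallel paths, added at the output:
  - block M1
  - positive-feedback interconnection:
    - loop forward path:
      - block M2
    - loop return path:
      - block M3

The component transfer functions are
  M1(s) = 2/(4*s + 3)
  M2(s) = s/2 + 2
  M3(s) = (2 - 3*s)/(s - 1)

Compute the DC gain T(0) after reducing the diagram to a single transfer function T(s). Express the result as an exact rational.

Step 1: feedback reduction of M2, M3; result (s^2 + 3*s - 4)/(3*s^2 + 12*s - 10)
Step 2: parallel reduction of M1, [M2/(1-M2*M3)]; result (4*s^3 + 21*s^2 + 17*s - 32)/(12*s^3 + 57*s^2 - 4*s - 30)
The step-2 result is T(s). Setting s = 0: T(0) = -32/(-30) = 16/15.

Hence the answer: 16/15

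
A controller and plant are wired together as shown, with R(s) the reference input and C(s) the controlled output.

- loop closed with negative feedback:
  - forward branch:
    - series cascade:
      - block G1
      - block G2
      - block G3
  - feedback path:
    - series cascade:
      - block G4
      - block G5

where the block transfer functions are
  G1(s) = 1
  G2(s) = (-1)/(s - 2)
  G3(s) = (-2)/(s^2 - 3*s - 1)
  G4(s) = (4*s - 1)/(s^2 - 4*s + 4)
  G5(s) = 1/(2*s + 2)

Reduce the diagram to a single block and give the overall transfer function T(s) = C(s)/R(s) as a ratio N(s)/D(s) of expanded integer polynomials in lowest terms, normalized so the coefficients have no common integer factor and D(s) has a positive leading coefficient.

Answer: (2*s^3 - 6*s^2 + 8)/(s^6 - 8*s^5 + 20*s^4 - 9*s^3 - 26*s^2 + 24*s + 7)

Working:
1. series reduction of G1, G2, G3 gives 2/(s^3 - 5*s^2 + 5*s + 2)
2. cascade G4, G5 gives (4*s - 1)/(2*s^3 - 6*s^2 + 8)
3. collapse the loop ((G1*G2*G3) forward, (G4*G5) return), giving the overall T(s)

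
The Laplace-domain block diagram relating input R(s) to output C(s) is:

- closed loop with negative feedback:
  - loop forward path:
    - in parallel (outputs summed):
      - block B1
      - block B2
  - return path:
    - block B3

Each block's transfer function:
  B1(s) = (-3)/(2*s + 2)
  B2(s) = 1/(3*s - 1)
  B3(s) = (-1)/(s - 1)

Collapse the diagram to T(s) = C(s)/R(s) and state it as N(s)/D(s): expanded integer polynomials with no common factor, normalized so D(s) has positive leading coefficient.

Step 1 - reduce the parallel group B1, B2, giving (5 - 7*s)/(6*s^2 + 4*s - 2)
Step 2 - reduce the feedback loop with forward (B1+B2) and return B3, which is the overall transfer function T(s) = C(s)/R(s) in lowest terms

Hence the answer: (-7*s^2 + 12*s - 5)/(6*s^3 - 2*s^2 + s - 3)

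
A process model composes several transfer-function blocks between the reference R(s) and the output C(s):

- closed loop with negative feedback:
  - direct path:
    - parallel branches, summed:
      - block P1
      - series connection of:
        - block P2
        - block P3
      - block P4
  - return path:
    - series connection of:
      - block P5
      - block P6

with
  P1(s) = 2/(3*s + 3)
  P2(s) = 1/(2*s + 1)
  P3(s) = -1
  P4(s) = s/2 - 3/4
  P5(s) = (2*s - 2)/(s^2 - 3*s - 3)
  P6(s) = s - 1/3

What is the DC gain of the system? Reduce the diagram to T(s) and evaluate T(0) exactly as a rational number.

First reduce the diagram to T(s).

Step 1 - reduce the series chain P2, P3, giving (-1)/(2*s + 1)
Step 2 - add P1, (P2*P3), P4 (parallel), giving (12*s^3 - 17*s - 13)/(24*s^2 + 36*s + 12)
Step 3 - combine P5, P6 in series, giving (6*s^2 - 8*s + 2)/(3*s^2 - 9*s - 9)
Step 4 - reduce the feedback loop with forward (P1+(P2*P3)+P4) and return (P5*P6), giving (36*s^5 - 108*s^4 - 159*s^3 + 114*s^2 + 270*s + 117)/(72*s^5 - 24*s^4 - 186*s^3 - 446*s^2 - 362*s - 134)
DC gain: substitute s = 0 into T(s) from step 4: T(0) = 117/(-134) = -117/134.

Answer: -117/134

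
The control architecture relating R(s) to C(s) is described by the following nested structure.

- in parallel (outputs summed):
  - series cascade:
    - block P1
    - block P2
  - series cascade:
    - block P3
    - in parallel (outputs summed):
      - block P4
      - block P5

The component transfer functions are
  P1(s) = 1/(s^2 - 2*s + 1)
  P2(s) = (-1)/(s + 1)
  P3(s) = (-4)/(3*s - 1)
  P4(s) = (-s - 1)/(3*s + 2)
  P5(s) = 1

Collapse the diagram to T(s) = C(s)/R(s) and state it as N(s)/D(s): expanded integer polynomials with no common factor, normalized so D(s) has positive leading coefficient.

(1) series reduction of P1, P2 gives (-1)/(s^3 - s^2 - s + 1)
(2) reduce the parallel group P4, P5 gives (2*s + 1)/(3*s + 2)
(3) cascade P3, (P4+P5) gives (-8*s - 4)/(9*s^2 + 3*s - 2)
(4) sum the parallel branches (P1*P2), (P3*(P4+P5)), which is the overall transfer function T(s) = C(s)/R(s) in lowest terms

Answer: (-8*s^4 + 4*s^3 + 3*s^2 - 7*s - 2)/(9*s^5 - 6*s^4 - 14*s^3 + 8*s^2 + 5*s - 2)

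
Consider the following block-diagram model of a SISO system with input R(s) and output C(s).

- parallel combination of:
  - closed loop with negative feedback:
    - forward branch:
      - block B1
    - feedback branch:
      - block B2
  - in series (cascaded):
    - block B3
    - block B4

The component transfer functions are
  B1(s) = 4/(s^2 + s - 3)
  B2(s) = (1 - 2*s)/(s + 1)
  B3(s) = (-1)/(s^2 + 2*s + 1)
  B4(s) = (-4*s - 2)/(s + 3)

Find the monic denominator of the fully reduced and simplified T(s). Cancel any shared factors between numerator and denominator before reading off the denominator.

The answer is s^6 + 7*s^5 + 7*s^4 - 32*s^3 - 59*s^2 - 23*s + 3.

Reasoning:
1. apply the feedback formula to B1, B2: (4*s + 4)/(s^3 + 2*s^2 - 10*s + 1)
2. combine B3, B4 in series: (4*s + 2)/(s^3 + 5*s^2 + 7*s + 3)
3. sum the parallel branches [B1/(1+B1*B2)], (B3*B4): (8*s^4 + 34*s^3 + 12*s^2 + 24*s + 14)/(s^6 + 7*s^5 + 7*s^4 - 32*s^3 - 59*s^2 - 23*s + 3)
That last expression is T(s), already simplified, and its denominator is already monic.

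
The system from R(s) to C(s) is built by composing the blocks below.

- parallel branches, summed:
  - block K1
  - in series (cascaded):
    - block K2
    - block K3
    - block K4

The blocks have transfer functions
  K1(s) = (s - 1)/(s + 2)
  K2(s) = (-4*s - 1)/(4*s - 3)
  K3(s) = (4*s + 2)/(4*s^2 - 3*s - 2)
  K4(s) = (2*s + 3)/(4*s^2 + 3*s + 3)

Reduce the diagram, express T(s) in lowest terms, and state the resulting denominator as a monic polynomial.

Step 1. reduce the series chain K2, K3, K4; result (-32*s^3 - 72*s^2 - 40*s - 6)/(64*s^5 - 48*s^4 - 20*s^3 - 45*s^2 + 21*s + 18)
Step 2. sum the parallel branches K1, (K2*K3*K4); result (64*s^6 - 112*s^5 - 4*s^4 - 161*s^3 - 118*s^2 - 89*s - 30)/(64*s^6 + 80*s^5 - 116*s^4 - 85*s^3 - 69*s^2 + 60*s + 36)
T(s) is the step-2 result (common factors already cancelled). Leading coefficient of the denominator: 64. Divide through by 64 for the monic polynomial.

Therefore the answer is s^6 + 5*s^5/4 - 29*s^4/16 - 85*s^3/64 - 69*s^2/64 + 15*s/16 + 9/16.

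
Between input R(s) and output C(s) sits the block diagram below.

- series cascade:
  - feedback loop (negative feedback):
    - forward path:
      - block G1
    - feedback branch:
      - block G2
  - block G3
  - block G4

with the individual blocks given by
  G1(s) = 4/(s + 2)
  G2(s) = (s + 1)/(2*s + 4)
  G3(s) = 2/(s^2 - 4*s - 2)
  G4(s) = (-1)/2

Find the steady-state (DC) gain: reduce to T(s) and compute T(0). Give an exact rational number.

Step 1. apply the feedback formula to G1, G2 = (4*s + 8)/(s^2 + 6*s + 6)
Step 2. series reduction of [G1/(1+G1*G2)], G3, G4 = (-4*s - 8)/(s^4 + 2*s^3 - 20*s^2 - 36*s - 12)
Step 2 gives the overall T(s). Then T(0) = -8/(-12) = 2/3.

Final answer: 2/3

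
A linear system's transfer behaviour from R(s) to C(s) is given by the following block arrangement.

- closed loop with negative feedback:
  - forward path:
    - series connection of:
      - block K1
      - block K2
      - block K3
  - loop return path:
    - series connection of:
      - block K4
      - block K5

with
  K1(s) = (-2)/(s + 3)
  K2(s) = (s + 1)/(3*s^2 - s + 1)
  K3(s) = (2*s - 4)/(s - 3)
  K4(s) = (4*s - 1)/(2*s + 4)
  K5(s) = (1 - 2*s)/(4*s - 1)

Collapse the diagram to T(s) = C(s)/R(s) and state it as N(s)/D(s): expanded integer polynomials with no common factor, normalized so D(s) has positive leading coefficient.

The answer is (-4*s^3 - 4*s^2 + 16*s + 16)/(3*s^5 + 5*s^4 - 24*s^3 - 49*s^2 + 3*s - 14).

Reasoning:
Step 1 - reduce the series chain K1, K2, K3, giving (-4*s^2 + 4*s + 8)/(3*s^4 - s^3 - 26*s^2 + 9*s - 9)
Step 2 - cascade K4, K5, giving (1 - 2*s)/(2*s + 4)
Step 3 - apply the feedback formula to (K1*K2*K3), (K4*K5) - this is the overall T(s), already in the required normalized form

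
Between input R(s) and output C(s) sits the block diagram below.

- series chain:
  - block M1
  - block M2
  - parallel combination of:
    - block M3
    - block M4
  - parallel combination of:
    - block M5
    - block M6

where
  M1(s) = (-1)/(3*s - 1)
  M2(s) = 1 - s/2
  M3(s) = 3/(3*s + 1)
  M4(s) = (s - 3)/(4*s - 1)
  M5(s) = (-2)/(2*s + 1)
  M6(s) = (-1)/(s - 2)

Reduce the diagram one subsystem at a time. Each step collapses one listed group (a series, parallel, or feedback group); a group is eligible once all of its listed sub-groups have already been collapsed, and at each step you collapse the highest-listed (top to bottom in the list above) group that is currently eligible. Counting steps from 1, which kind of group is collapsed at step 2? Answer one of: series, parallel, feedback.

The answer is parallel.

Reasoning:
1. add M3, M4 (parallel)
2. sum the parallel branches M5, M6
3. series reduction of M1, M2, (M3+M4), (M5+M6)
At step 2 the group reduced is parallel.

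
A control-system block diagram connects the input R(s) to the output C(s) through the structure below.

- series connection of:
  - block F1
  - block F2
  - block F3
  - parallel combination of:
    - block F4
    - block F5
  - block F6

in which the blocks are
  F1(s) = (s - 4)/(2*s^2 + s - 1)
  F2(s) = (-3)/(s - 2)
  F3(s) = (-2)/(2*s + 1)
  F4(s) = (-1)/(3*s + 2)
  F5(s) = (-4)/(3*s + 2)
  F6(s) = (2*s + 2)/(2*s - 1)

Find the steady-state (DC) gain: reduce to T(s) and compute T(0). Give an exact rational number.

Step 1: reduce the parallel group F4, F5 = (-5)/(3*s + 2)
Step 2: cascade F1, F2, F3, (F4+F5), F6 = (240 - 60*s)/(24*s^5 - 44*s^4 - 22*s^3 + 27*s^2 + 4*s - 4)
Step 2 gives the overall T(s). Then T(0) = 240/(-4) = -60.

Therefore the answer is -60.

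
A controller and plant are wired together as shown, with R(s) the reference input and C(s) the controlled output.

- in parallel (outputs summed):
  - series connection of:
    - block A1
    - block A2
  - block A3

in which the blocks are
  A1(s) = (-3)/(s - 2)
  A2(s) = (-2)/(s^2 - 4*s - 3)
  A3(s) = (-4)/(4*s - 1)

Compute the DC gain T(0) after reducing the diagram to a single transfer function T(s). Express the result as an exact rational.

Reducing step by step:

Step 1: multiply A1, A2 (series) -> 6/(s^3 - 6*s^2 + 5*s + 6)
Step 2: combine (A1*A2), A3 in parallel -> (-4*s^3 + 24*s^2 + 4*s - 30)/(4*s^4 - 25*s^3 + 26*s^2 + 19*s - 6)
Step 2 gives the overall T(s). Then T(0) = -30/(-6) = 5.

Answer: 5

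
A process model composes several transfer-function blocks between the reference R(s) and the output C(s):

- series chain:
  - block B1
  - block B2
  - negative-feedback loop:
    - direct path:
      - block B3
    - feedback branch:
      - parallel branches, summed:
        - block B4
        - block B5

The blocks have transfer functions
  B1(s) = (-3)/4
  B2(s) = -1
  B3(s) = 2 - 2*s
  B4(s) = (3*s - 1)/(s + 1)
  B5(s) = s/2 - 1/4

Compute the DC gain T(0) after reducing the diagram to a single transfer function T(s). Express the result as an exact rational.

Step 1 - combine B4, B5 in parallel -> (2*s^2 + 13*s - 5)/(4*s + 4)
Step 2 - reduce the feedback loop with forward B3 and return (B4+B5) -> (4*s^2 - 4)/(2*s^3 + 11*s^2 - 20*s + 3)
Step 3 - series reduction of B1, B2, [B3/(1+B3*(B4+B5))] -> (3*s^2 - 3)/(2*s^3 + 11*s^2 - 20*s + 3)
Evaluating the step-3 result (the overall T(s)) at s = 0 gives T(0) = -3/3 = -1.

Therefore the answer is -1.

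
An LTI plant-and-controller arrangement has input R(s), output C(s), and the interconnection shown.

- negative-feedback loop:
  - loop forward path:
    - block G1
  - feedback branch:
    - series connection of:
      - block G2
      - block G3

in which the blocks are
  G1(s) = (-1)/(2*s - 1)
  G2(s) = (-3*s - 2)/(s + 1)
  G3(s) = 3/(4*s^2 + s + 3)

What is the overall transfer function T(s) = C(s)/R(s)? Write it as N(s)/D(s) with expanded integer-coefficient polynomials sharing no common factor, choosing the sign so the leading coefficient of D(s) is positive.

First reduce the diagram to T(s).

Step 1. reduce the series chain G2, G3: (-9*s - 6)/(4*s^3 + 5*s^2 + 4*s + 3)
Step 2. close the feedback loop around G1, (G2*G3) - this is the overall T(s), already in the required normalized form

Answer: (-4*s^3 - 5*s^2 - 4*s - 3)/(8*s^4 + 6*s^3 + 3*s^2 + 11*s + 3)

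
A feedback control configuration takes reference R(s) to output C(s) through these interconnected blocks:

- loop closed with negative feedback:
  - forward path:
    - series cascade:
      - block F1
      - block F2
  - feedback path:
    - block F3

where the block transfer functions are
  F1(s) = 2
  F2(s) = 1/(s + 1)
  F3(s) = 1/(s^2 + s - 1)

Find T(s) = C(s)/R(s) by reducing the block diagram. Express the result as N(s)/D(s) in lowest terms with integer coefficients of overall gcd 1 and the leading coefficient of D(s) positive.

First reduce the diagram to T(s).

Step 1 - cascade F1, F2: 2/(s + 1)
Step 2 - apply the feedback formula to (F1*F2), F3 - this is the overall T(s), already in the required normalized form

Answer: (2*s^2 + 2*s - 2)/(s^3 + 2*s^2 + 1)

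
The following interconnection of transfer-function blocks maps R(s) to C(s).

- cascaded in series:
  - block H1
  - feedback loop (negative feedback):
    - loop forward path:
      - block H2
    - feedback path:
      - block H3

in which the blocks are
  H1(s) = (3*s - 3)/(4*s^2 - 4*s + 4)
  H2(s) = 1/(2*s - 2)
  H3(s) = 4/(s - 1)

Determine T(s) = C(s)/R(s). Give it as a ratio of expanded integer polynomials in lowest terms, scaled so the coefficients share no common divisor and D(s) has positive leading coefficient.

The answer is (3*s^2 - 6*s + 3)/(8*s^4 - 24*s^3 + 48*s^2 - 40*s + 24).

Reasoning:
Step 1: apply the feedback formula to H2, H3 -> (s - 1)/(2*s^2 - 4*s + 6)
Step 2: cascade H1, [H2/(1+H2*H3)], which is the overall transfer function T(s) = C(s)/R(s) in lowest terms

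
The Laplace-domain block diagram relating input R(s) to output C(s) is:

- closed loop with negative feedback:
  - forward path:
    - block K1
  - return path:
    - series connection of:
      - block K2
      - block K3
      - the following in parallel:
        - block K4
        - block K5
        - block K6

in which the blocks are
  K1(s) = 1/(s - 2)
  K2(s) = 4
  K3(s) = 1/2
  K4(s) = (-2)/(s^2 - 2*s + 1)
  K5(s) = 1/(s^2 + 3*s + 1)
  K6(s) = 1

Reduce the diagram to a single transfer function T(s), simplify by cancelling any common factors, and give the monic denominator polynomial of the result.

The answer is s^5 + s^4 - 4*s^3 - s^2 - 15*s - 2.

Reasoning:
1. reduce the parallel group K4, K5, K6; result (s^4 + s^3 - 5*s^2 - 7*s)/(s^4 + s^3 - 4*s^2 + s + 1)
2. reduce the series chain K2, K3, (K4+K5+K6); result (2*s^4 + 2*s^3 - 10*s^2 - 14*s)/(s^4 + s^3 - 4*s^2 + s + 1)
3. reduce the feedback loop with forward K1 and return (K2*K3*(K4+K5+K6)); result (s^4 + s^3 - 4*s^2 + s + 1)/(s^5 + s^4 - 4*s^3 - s^2 - 15*s - 2)
No further cancellation is possible in the step-3 result, so that is T(s). Its denominator is already monic.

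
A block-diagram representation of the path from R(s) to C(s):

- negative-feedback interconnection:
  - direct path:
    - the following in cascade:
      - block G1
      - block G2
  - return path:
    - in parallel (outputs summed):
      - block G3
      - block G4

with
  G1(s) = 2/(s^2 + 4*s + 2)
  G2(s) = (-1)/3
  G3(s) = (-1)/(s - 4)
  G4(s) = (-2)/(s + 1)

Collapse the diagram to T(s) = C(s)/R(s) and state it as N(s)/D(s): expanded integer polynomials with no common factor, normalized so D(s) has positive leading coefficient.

Answer: (-2*s^2 + 6*s + 8)/(3*s^4 + 3*s^3 - 42*s^2 - 60*s - 38)

Working:
1. combine G1, G2 in series gives (-2)/(3*s^2 + 12*s + 6)
2. add G3, G4 (parallel) gives (7 - 3*s)/(s^2 - 3*s - 4)
3. collapse the loop ((G1*G2) forward, (G3+G4) return); the result is T(s) itself (integer coefficients, no common factor, positive leading denominator coefficient)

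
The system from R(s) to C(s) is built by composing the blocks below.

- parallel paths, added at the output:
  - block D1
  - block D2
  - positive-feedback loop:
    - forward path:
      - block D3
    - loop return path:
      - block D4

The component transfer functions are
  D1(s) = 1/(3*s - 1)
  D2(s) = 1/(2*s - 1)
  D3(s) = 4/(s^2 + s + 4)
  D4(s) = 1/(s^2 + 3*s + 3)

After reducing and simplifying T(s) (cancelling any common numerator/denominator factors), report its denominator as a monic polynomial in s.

Answer: s^6 + 19*s^5/6 + 41*s^4/6 + 22*s^3/3 - 17*s^2/6 - 25*s/6 + 4/3

Working:
Step 1: apply the feedback formula to D3, D4 -> (4*s^2 + 12*s + 12)/(s^4 + 4*s^3 + 10*s^2 + 15*s + 8)
Step 2: add D1, D2, [D3/(1-D3*D4)] (parallel) -> (5*s^5 + 42*s^4 + 94*s^3 + 71*s^2 - 38*s - 4)/(6*s^6 + 19*s^5 + 41*s^4 + 44*s^3 - 17*s^2 - 25*s + 8)
The result of step 2 is T(s) in lowest terms. Its denominator has leading coefficient 6; dividing the denominator through by 6 makes it monic.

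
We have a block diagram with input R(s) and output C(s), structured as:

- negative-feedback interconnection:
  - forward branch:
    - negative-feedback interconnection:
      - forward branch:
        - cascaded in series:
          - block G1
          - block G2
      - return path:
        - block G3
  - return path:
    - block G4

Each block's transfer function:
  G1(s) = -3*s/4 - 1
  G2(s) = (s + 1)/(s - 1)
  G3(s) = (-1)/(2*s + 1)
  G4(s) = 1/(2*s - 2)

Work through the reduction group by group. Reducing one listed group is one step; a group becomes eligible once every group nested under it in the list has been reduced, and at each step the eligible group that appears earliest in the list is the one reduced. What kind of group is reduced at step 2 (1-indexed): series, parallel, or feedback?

Step 1. cascade G1, G2
Step 2. reduce the feedback loop with forward (G1*G2) and return G3
Step 3. close the feedback loop around [(G1*G2)/(1+(G1*G2)*G3)], G4
So the answer for step 2 is feedback.

Hence the answer: feedback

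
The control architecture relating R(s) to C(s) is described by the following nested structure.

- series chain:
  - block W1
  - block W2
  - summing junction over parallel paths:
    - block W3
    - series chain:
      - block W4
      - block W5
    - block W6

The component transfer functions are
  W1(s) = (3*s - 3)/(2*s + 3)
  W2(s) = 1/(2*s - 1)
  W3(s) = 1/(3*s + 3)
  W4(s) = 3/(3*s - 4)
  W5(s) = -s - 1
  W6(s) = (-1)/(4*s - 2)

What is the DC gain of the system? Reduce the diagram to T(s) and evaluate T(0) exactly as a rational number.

First reduce the diagram to T(s).

(1) reduce the series chain W4, W5: (-3*s - 3)/(3*s - 4)
(2) add W3, (W4*W5), W6 (parallel): (-36*s^3 - 51*s^2 - 19*s + 38)/(36*s^3 - 30*s^2 - 42*s + 24)
(3) cascade W1, W2, (W3+(W4*W5)+W6): (-36*s^4 - 15*s^3 + 32*s^2 + 57*s - 38)/(48*s^5 + 8*s^4 - 132*s^3 + 6*s^2 + 74*s - 24)
Evaluating the step-3 result (the overall T(s)) at s = 0 gives T(0) = -38/(-24) = 19/12.

Answer: 19/12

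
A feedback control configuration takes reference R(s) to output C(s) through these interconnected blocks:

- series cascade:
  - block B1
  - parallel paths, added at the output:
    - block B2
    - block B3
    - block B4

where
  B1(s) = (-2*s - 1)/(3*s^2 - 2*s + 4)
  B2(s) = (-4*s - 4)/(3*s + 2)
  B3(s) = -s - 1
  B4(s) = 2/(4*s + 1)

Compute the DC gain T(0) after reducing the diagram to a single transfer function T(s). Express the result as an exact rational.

Step 1: reduce the parallel group B2, B3, B4: (-12*s^3 - 39*s^2 - 27*s - 2)/(12*s^2 + 11*s + 2)
Step 2: reduce the series chain B1, (B2+B3+B4): (24*s^4 + 90*s^3 + 93*s^2 + 31*s + 2)/(36*s^4 + 9*s^3 + 32*s^2 + 40*s + 8)
That last expression is T(s); at s = 0 only the constant terms survive, so T(0) = 2/8 = 1/4.

Therefore the answer is 1/4.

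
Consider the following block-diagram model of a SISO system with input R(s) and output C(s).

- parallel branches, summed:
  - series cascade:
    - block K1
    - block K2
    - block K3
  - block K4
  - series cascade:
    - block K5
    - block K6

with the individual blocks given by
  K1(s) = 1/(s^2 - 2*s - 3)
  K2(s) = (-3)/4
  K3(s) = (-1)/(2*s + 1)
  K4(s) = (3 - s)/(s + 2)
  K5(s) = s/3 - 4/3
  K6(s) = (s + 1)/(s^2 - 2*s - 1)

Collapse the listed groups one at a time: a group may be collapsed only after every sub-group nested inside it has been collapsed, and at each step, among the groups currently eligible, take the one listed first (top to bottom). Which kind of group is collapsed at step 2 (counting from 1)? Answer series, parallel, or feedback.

Reducing step by step:

Step 1. multiply K1, K2, K3 (series)
Step 2. combine K5, K6 in series
Step 3. combine (K1*K2*K3), K4, (K5*K6) in parallel
Step 2: series.

Answer: series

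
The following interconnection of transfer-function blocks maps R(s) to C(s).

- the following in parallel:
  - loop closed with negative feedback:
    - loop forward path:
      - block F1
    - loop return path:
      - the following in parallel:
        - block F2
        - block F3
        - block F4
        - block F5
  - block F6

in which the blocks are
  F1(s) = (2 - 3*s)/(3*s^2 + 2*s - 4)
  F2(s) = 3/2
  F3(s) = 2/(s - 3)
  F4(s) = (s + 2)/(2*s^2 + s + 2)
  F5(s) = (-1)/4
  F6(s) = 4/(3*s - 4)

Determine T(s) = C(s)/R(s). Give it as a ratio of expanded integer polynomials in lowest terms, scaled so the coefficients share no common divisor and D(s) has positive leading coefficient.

Reducing step by step:

(1) combine F2, F3, F4, F5 in parallel = (10*s^3 - 5*s^2 - s - 38)/(8*s^3 - 20*s^2 - 4*s - 24)
(2) reduce the feedback loop with forward F1 and return (F2+F3+F4+F5) = (-24*s^4 + 76*s^3 - 28*s^2 + 64*s - 48)/(24*s^5 - 74*s^4 - 49*s^3 - 7*s^2 + 80*s + 20)
(3) add [F1/(1+F1*(F2+F3+F4+F5))], F6 (parallel): this yields T(s), and no further normalization is needed

Answer: (24*s^5 + 28*s^4 - 584*s^3 + 276*s^2 - 80*s + 272)/(72*s^6 - 318*s^5 + 149*s^4 + 175*s^3 + 268*s^2 - 260*s - 80)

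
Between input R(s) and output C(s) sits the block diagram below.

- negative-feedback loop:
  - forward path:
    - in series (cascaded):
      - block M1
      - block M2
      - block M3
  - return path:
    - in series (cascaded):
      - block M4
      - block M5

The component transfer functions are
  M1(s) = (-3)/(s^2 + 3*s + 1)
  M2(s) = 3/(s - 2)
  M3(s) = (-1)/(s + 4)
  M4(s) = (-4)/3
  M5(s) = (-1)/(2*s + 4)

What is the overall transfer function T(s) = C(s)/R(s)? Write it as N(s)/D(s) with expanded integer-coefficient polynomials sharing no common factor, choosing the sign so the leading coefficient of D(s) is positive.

Reducing step by step:

[1] reduce the series chain M1, M2, M3 gives 9/(s^4 + 5*s^3 - s^2 - 22*s - 8)
[2] combine M4, M5 in series gives 2/(3*s + 6)
[3] reduce the feedback loop with forward (M1*M2*M3) and return (M4*M5) - this is the overall T(s), already in the required normalized form

Answer: (9*s + 18)/(s^5 + 7*s^4 + 9*s^3 - 24*s^2 - 52*s - 10)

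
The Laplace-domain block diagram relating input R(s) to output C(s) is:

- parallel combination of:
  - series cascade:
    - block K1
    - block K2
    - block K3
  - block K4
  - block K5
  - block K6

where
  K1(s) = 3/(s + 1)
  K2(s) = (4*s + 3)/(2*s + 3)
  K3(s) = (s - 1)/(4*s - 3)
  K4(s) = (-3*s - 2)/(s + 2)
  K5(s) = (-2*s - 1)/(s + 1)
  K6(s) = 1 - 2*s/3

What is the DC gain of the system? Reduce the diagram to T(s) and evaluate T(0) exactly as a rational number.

Step 1. cascade K1, K2, K3 = (12*s^2 - 3*s - 9)/(8*s^3 + 14*s^2 - 3*s - 9)
Step 2. add (K1*K2*K3), K4, K5, K6 (parallel) = (-16*s^5 - 156*s^4 - 254*s^3 + 27*s^2 + 144*s)/(24*s^4 + 90*s^3 + 75*s^2 - 45*s - 54)
That last expression is T(s); at s = 0 only the constant terms survive, so T(0) = 0/(-54) = 0.

Final answer: 0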